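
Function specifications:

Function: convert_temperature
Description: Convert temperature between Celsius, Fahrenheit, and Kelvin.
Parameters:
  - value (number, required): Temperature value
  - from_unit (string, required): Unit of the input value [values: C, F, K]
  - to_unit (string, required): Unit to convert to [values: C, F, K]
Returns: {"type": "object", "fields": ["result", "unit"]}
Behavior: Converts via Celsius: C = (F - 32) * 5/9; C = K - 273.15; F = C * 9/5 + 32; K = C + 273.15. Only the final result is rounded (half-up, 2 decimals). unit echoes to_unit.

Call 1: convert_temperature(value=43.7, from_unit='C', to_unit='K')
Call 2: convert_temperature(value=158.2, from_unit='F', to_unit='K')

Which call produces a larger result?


Call 1:
  Input already in C: 43.7
  To K: 43.7 + 273.15 = 316.85
  Round to 2 decimals: 316.85
  -> 316.85 K
Call 2:
  To C: (158.2 - 32) * 5/9 = 70.111111
  To K: 70.111111 + 273.15 = 343.261111
  Round to 2 decimals: 343.26
  -> 343.26 K
Call 2 (343.26 K)


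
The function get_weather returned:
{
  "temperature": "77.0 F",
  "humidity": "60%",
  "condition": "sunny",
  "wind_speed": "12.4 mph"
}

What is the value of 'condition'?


sunny


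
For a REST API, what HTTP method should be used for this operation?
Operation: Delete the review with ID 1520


GET = read, POST = create, PUT = update/replace, DELETE = remove
This operation is a removal.
DELETE


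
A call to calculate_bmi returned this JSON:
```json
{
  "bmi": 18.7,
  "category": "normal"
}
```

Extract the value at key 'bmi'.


18.7


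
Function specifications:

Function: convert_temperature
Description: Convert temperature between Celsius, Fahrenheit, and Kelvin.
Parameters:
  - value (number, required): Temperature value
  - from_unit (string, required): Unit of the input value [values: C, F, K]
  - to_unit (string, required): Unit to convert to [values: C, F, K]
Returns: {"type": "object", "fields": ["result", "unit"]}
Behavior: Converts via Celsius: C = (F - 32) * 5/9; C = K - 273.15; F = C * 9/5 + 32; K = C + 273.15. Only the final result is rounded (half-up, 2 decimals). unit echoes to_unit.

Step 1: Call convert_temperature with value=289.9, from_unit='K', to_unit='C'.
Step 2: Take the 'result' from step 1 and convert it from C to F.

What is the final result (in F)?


Step 1: convert_temperature(value=289.9, from_unit=K, to_unit=C)
  To C: 289.9 - 273.15 = 16.75
  Target is C: 16.75
  Round to 2 decimals: 16.75
  -> result = 16.75 C
Step 2: convert_temperature(value=16.75, from_unit=C, to_unit=F)
  Input already in C: 16.75
  To F: 16.75 * 9/5 + 32 = 62.15
  Round to 2 decimals: 62.15
  -> result = 62.15 F
62.15 F


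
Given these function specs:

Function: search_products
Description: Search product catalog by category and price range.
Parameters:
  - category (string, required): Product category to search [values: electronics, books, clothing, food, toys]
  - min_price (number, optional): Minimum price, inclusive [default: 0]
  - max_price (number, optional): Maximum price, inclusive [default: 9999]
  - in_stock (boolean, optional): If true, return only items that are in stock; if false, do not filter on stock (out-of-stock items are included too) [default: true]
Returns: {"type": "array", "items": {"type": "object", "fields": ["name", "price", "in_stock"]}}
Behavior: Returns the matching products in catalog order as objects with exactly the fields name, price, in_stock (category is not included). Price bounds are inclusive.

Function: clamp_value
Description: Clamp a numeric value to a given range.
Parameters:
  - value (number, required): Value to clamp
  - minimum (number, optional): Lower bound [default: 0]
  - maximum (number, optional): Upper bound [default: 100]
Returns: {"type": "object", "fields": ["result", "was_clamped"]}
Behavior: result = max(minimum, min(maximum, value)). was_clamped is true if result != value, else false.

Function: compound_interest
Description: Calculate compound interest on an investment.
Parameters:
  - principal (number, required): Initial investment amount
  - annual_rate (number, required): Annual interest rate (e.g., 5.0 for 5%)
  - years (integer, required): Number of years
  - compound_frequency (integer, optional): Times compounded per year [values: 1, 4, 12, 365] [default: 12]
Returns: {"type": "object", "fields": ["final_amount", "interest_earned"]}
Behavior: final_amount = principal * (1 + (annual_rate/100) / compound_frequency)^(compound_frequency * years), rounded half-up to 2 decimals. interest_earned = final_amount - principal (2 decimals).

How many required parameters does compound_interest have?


Parameters of compound_interest: principal (required), annual_rate (required), years (required), compound_frequency (optional)
Required count:
3


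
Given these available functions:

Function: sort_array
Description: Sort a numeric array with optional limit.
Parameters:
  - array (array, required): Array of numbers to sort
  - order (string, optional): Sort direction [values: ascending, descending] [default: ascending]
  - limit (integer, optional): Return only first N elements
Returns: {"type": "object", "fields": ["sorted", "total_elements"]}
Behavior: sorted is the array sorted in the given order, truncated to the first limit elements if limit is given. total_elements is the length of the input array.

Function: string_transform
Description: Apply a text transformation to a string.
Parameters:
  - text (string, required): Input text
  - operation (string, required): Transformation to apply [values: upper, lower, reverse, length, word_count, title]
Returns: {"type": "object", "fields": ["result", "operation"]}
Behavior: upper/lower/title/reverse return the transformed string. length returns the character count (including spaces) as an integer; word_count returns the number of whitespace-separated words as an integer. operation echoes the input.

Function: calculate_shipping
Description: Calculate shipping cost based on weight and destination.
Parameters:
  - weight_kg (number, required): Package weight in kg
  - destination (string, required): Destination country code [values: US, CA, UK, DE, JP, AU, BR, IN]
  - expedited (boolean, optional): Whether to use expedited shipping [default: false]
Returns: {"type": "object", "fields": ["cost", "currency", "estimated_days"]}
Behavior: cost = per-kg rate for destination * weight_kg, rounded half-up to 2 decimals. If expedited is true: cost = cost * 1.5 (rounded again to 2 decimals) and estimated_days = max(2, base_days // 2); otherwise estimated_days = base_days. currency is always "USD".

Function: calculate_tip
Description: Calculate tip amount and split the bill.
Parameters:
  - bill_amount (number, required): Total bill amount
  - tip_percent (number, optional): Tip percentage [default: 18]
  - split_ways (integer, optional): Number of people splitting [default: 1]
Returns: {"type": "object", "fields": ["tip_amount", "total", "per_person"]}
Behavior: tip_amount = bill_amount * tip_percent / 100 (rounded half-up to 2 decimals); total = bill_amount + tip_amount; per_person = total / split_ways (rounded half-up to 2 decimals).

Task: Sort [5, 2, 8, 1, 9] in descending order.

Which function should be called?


The task needs a function whose description is: Sort a numeric array with optional limit.
sort_array


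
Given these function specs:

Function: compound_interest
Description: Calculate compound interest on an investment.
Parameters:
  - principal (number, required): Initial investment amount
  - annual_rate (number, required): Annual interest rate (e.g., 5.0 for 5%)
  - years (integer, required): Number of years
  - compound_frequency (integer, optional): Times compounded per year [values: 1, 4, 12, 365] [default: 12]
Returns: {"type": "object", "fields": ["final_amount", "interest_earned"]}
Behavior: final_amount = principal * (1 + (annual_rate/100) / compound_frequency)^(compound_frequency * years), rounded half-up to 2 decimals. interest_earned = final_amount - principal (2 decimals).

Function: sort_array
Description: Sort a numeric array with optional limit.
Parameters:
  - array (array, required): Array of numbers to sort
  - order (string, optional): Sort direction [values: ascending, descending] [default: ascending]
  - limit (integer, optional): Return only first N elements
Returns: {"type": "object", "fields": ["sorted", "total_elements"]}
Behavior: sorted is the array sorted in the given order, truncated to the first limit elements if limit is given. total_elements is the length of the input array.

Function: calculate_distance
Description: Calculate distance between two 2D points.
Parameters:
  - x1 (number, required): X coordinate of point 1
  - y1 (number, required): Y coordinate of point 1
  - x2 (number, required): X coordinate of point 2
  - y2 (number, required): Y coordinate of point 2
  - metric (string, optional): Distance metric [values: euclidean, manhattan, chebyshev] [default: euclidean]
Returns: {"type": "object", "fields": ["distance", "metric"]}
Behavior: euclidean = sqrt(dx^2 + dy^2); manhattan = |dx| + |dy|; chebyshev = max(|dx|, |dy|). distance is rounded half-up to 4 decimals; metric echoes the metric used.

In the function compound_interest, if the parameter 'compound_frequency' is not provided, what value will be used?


The compound_interest spec declares:
  - compound_frequency (integer, optional): Times compounded per year [values: 1, 4, 12, 365] [default: 12]
Default:
12


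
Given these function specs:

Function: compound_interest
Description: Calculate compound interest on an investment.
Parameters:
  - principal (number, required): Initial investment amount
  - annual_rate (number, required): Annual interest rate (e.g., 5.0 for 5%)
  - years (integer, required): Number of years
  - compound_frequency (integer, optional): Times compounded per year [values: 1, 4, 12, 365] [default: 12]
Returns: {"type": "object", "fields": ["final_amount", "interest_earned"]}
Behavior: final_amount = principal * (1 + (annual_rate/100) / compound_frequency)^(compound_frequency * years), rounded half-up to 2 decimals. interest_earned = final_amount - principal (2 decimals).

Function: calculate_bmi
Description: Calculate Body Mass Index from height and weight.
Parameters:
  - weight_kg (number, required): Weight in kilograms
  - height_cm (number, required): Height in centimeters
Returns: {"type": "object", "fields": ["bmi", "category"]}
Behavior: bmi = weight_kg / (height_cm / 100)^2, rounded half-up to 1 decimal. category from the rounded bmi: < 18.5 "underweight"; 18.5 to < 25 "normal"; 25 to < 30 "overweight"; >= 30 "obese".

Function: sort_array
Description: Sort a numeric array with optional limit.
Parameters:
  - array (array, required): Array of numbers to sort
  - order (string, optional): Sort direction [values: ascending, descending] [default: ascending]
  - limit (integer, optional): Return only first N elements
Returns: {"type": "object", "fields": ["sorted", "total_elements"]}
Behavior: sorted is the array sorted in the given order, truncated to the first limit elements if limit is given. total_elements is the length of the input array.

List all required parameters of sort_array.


Parameters of sort_array and their required/optional flag:
  array: required
  order: optional
  limit: optional
array


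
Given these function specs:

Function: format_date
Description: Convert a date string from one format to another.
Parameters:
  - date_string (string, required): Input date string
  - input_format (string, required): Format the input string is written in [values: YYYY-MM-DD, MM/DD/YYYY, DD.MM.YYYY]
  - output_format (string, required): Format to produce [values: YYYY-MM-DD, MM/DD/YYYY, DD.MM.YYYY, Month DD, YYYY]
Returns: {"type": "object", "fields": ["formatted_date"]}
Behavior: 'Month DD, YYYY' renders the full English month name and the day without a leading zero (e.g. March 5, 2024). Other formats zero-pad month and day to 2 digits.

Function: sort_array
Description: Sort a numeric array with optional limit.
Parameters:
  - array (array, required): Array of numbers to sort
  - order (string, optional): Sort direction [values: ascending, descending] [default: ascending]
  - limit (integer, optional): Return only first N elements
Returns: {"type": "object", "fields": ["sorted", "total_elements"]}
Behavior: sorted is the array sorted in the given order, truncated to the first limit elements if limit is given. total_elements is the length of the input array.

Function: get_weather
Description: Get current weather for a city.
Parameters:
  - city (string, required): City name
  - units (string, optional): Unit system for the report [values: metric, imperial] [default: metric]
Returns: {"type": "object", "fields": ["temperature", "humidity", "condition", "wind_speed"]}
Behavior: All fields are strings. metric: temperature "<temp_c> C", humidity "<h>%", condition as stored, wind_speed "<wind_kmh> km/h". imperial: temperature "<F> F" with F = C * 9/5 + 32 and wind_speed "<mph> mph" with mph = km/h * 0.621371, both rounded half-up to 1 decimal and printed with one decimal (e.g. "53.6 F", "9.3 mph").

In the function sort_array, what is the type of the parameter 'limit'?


The sort_array spec declares:
  - limit (integer, optional): Return only first N elements
Type:
integer


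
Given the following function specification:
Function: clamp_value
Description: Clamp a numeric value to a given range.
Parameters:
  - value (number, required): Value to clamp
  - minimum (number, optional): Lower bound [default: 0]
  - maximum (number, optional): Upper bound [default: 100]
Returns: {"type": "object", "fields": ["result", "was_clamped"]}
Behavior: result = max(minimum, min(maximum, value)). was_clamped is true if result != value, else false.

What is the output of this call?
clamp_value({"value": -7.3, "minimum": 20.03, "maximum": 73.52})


result = max(20.03, min(73.52, -7.3)) = max(20.03, -7.3) = 20.03
was_clamped = (20.03 != -7.3) = true
Output:
{"result": 20.03, "was_clamped": true}


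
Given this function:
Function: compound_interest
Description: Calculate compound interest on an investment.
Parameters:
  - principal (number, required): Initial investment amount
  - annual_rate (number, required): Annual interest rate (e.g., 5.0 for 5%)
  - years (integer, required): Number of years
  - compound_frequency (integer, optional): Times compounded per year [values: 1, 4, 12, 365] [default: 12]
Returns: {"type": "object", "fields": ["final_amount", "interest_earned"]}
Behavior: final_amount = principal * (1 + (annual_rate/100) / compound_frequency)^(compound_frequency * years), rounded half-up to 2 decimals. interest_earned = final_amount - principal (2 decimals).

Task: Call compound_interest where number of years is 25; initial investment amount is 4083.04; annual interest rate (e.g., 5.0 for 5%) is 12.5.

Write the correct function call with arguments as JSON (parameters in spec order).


Mapping each described value to its parameter name:
  'Number of years' -> years = 25
  'Initial investment amount' -> principal = 4083.04
  'Annual interest rate (e.g., 5.0 for 5%)' -> annual_rate = 12.5
compound_interest({"principal": 4083.04, "annual_rate": 12.5, "years": 25})


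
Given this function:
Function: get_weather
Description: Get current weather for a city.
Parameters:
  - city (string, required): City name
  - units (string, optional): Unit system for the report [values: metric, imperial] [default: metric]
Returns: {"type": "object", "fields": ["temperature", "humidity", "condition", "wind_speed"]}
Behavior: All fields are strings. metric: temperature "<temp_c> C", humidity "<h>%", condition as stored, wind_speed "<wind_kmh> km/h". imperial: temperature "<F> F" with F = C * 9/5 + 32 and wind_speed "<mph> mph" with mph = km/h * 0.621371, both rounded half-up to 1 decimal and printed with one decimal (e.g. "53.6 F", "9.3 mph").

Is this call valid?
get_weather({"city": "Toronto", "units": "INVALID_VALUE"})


Checking parameter values...
Parameter 'units' has value 'INVALID_VALUE' not in allowed: metric, imperial
Invalid - 'units' must be one of metric, imperial


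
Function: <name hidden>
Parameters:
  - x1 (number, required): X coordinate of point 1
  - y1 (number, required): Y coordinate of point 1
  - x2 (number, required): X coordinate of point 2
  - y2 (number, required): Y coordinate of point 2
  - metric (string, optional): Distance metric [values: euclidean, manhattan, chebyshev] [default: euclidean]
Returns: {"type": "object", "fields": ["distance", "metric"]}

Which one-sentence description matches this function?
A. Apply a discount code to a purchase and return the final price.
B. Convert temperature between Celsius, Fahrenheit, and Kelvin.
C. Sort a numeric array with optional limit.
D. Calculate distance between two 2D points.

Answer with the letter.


Parameters x1, y1, x2, y2, metric and return ["distance", "metric"] fit: Calculate distance between two 2D points.
D


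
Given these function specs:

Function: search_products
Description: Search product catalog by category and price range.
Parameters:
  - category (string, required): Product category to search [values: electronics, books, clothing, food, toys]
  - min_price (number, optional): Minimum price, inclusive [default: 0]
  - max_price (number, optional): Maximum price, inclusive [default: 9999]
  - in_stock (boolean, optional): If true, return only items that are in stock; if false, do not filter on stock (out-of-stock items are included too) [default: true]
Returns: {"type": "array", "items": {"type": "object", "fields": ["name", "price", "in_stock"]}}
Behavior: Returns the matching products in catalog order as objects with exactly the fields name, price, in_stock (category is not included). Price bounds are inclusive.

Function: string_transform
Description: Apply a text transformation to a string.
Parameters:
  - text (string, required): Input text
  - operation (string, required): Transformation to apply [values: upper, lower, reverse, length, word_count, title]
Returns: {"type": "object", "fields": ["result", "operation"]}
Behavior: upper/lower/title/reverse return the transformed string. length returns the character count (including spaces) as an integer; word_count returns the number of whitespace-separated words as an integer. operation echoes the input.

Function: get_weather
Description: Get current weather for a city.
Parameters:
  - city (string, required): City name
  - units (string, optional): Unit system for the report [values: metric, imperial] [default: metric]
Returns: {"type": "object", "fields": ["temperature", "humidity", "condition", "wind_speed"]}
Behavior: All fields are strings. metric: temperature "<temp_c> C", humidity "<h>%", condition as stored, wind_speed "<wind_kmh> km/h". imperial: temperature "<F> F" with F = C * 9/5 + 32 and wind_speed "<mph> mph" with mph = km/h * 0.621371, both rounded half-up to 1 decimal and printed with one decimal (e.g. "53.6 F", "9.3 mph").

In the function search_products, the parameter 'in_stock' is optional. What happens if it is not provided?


The search_products spec declares:
  - in_stock (boolean, optional): If true, return only items that are in stock; if false, do not filter on stock (out-of-stock items are included too) [default: true]
It defaults to true


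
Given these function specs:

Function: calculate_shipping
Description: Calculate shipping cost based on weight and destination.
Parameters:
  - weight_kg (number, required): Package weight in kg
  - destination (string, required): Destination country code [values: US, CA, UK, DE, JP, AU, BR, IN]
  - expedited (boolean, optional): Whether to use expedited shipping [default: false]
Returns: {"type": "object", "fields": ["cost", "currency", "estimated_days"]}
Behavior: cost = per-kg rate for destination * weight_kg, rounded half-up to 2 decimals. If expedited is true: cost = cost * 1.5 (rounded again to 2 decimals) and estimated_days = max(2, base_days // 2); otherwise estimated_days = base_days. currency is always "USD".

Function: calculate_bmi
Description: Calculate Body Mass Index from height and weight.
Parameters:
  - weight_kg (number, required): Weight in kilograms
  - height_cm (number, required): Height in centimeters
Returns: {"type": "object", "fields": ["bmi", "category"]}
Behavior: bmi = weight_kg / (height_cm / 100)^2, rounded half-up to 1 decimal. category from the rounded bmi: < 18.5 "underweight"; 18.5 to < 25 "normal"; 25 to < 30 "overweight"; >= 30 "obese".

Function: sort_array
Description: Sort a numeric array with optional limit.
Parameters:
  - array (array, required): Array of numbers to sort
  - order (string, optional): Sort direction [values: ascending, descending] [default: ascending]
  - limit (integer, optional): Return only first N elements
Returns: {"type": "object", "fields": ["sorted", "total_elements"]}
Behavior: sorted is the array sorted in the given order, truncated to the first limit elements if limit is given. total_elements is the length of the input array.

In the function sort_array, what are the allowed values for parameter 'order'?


The sort_array spec declares:
  - order (string, optional): Sort direction [values: ascending, descending] [default: ascending]
Allowed values:
ascending, descending


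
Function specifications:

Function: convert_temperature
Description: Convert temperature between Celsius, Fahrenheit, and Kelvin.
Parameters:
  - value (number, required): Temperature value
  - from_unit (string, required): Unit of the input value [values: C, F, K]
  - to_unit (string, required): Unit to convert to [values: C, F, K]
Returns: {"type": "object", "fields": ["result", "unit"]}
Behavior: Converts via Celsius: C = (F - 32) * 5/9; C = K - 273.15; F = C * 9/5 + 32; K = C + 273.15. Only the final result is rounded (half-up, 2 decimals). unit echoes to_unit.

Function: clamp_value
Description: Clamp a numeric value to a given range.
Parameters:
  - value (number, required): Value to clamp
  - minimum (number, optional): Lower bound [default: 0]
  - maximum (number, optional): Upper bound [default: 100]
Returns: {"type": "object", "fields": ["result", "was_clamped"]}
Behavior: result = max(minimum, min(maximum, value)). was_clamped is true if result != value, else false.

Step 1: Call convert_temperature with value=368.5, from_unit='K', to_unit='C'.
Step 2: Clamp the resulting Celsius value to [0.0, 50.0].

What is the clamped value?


Step 1: convert_temperature(value=368.5, from_unit=K, to_unit=C)
  To C: 368.5 - 273.15 = 95.35
  Target is C: 95.35
  Round to 2 decimals: 95.35
  -> result = 95.35 C
Step 2: clamp_value(value=95.35, minimum=0.0, maximum=50.0)
  result = max(0.0, min(50.0, 95.35)) = max(0.0, 50.0) = 50.0
  was_clamped = (50.0 != 95.35) = true
  -> result = 50.0
50.0


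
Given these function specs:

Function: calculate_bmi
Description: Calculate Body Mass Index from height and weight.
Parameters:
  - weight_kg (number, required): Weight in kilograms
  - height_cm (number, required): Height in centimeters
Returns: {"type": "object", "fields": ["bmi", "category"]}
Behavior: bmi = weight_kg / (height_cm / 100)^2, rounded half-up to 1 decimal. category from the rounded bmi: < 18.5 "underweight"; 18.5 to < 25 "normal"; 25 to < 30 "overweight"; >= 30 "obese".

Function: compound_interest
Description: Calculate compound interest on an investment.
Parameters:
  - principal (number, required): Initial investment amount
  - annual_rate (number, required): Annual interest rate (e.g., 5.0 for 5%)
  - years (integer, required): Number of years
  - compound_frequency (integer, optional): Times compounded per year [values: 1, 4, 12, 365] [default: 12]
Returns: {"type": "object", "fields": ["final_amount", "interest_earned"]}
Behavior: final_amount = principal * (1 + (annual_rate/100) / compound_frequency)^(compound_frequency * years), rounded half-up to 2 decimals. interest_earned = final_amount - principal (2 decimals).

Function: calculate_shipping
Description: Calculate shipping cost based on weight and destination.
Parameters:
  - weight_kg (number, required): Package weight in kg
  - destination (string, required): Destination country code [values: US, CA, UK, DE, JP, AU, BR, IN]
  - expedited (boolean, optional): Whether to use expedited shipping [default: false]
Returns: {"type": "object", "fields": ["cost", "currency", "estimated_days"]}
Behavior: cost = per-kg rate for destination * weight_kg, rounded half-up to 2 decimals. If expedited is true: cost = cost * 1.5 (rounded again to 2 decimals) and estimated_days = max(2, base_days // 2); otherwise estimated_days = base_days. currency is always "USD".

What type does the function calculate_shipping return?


The calculate_shipping spec declares Returns: {"type": "object", "fields": ["cost", "currency", "estimated_days"]}
Type:
object


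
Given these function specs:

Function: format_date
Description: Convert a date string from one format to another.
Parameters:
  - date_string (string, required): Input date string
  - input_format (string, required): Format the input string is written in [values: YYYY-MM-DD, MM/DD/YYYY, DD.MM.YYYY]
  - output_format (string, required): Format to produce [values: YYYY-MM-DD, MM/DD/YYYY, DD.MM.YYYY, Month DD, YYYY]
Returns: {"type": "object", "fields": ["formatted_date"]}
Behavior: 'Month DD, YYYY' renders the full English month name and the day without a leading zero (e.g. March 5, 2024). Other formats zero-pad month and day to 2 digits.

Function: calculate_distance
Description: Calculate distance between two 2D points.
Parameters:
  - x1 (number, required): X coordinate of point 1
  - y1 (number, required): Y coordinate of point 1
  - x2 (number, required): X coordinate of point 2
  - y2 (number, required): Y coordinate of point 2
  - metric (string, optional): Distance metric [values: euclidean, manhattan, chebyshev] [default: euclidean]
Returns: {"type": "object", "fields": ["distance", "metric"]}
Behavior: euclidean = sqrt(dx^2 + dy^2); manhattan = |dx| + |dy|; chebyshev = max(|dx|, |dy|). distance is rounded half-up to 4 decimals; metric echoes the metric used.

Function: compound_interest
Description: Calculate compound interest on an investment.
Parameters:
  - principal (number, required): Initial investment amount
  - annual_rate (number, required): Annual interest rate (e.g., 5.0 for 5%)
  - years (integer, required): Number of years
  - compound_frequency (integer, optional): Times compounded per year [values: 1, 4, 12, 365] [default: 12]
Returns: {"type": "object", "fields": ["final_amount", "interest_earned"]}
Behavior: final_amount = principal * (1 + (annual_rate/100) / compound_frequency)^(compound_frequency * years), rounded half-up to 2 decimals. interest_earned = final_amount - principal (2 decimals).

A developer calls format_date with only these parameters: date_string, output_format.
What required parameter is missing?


Required parameters: date_string, input_format, output_format
Provided: date_string, output_format
Missing: input_format
input_format


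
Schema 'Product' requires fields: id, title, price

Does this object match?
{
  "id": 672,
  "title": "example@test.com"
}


Checking required fields...
Missing: price
Invalid - missing required field 'price'


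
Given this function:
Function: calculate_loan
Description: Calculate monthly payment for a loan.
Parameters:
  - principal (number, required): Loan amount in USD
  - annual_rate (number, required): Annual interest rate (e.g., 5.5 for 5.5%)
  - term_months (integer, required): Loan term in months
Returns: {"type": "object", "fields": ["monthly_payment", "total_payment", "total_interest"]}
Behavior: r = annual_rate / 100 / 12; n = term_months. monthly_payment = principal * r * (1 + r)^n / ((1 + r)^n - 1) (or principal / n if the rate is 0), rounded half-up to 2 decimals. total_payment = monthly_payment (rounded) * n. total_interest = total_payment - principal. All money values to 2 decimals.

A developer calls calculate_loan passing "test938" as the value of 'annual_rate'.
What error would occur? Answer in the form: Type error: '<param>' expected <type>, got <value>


Spec: 'annual_rate' is declared as number; "test938" is a string.
Type error: 'annual_rate' expected number, got "test938"


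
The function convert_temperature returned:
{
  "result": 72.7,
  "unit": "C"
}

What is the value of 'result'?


72.7


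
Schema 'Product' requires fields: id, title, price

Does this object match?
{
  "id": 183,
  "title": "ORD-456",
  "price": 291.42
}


Checking required fields... All present.
Valid - all required fields present


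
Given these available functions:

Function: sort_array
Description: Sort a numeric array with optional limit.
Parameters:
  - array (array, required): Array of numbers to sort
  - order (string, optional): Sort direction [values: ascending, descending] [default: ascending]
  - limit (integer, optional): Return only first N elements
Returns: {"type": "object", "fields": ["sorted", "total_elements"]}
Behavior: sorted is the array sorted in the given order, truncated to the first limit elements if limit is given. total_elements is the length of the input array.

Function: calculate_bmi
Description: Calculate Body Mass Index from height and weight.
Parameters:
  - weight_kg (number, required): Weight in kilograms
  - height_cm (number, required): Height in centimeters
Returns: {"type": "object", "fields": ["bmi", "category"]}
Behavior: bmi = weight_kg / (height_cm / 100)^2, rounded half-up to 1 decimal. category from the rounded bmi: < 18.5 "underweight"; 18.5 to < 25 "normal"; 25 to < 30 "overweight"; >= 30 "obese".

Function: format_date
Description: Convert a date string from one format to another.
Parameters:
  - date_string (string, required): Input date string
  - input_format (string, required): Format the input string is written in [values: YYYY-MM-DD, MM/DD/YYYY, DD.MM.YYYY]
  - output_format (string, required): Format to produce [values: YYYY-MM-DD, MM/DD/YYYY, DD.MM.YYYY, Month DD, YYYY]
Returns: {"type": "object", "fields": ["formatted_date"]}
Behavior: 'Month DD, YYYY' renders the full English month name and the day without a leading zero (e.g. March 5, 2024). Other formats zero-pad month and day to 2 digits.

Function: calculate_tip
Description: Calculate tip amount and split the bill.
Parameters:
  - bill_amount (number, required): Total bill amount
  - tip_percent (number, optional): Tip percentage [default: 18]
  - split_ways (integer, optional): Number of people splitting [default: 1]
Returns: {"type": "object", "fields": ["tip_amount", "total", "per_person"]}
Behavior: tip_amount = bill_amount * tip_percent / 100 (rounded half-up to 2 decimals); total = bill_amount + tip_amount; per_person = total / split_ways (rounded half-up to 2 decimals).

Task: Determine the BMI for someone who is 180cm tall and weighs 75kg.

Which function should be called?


The task needs a function whose description is: Calculate Body Mass Index from height and weight.
calculate_bmi


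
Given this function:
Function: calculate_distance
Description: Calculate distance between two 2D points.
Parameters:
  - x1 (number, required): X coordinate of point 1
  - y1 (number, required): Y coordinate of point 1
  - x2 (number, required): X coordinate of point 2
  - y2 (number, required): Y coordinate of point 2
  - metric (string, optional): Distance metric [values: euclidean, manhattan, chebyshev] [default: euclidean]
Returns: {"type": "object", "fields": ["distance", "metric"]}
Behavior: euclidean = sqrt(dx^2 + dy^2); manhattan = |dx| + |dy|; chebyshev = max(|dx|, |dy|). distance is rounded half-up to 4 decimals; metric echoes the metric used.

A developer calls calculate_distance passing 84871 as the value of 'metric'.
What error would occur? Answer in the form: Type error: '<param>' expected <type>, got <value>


Spec: 'metric' is declared as string; 84871 is an integer.
Type error: 'metric' expected string, got 84871


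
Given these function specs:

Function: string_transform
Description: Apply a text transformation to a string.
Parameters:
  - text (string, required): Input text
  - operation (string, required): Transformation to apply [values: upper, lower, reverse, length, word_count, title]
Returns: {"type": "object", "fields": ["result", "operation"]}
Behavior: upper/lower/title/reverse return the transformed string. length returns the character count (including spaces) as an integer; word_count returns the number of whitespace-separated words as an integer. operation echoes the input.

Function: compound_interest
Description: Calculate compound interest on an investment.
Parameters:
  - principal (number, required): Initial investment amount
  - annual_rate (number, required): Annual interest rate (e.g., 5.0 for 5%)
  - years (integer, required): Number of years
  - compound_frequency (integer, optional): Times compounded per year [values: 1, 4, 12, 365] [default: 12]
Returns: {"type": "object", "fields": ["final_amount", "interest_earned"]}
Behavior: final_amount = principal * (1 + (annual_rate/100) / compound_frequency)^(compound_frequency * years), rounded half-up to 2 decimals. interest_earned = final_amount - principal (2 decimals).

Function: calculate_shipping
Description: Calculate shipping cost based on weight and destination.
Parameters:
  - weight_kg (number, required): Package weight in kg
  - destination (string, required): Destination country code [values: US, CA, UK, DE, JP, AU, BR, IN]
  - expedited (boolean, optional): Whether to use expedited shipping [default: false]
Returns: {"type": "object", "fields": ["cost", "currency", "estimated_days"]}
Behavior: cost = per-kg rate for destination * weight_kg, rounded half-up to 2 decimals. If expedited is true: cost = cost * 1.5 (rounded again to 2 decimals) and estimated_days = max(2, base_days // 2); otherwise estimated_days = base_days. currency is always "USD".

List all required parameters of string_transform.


Parameters of string_transform and their required/optional flag:
  text: required
  operation: required
operation, text


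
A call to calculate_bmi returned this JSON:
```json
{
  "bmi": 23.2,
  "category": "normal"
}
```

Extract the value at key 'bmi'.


23.2


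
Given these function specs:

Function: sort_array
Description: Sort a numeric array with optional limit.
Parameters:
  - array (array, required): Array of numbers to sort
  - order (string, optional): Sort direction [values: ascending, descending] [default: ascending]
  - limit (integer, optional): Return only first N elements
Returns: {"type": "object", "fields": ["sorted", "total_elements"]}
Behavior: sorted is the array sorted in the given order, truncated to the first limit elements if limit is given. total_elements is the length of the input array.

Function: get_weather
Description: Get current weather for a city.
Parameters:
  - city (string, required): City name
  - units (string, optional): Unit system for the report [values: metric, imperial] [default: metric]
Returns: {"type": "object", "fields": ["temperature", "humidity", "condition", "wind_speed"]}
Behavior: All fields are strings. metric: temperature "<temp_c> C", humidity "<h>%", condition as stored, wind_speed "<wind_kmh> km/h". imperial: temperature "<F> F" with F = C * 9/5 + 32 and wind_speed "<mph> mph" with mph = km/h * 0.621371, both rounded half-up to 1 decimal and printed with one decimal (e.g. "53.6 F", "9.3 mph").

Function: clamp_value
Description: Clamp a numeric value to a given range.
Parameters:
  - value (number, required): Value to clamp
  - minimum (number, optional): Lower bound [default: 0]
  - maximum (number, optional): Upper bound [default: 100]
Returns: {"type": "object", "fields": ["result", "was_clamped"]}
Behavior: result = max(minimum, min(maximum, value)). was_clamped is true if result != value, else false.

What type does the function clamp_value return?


The clamp_value spec declares Returns: {"type": "object", "fields": ["result", "was_clamped"]}
Type:
object


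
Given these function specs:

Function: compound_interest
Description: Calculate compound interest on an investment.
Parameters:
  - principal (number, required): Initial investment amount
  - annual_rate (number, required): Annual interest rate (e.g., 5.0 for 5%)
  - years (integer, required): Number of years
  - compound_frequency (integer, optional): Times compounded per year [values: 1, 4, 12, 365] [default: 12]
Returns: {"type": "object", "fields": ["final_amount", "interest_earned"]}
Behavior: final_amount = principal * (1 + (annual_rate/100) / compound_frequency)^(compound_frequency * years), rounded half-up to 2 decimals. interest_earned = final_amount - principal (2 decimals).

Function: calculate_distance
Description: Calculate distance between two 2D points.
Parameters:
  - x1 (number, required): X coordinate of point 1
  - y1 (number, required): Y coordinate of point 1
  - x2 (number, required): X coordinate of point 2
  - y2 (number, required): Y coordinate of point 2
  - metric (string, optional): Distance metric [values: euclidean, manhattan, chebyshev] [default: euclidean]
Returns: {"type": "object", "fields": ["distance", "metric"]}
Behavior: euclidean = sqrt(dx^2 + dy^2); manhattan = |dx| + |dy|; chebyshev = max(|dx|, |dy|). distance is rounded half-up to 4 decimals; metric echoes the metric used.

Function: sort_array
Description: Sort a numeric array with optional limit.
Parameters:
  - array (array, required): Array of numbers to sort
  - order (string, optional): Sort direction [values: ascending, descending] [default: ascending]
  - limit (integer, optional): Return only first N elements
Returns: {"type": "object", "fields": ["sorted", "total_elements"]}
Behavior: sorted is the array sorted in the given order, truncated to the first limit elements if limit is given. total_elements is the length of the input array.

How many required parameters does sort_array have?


Parameters of sort_array: array (required), order (optional), limit (optional)
Required count:
1


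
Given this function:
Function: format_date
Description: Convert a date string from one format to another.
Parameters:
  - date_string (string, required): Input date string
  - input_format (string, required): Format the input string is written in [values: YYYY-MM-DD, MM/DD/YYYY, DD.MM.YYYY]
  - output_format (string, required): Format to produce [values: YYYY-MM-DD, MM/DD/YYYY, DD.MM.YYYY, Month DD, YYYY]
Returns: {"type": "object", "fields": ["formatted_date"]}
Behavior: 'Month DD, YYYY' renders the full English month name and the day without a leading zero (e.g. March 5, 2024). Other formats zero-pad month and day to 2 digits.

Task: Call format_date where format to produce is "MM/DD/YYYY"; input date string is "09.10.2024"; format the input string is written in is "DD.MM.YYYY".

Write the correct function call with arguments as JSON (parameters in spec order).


Mapping each described value to its parameter name:
  'Format to produce' -> output_format = "MM/DD/YYYY"
  'Input date string' -> date_string = "09.10.2024"
  'Format the input string is written in' -> input_format = "DD.MM.YYYY"
format_date({"date_string": "09.10.2024", "input_format": "DD.MM.YYYY", "output_format": "MM/DD/YYYY"})


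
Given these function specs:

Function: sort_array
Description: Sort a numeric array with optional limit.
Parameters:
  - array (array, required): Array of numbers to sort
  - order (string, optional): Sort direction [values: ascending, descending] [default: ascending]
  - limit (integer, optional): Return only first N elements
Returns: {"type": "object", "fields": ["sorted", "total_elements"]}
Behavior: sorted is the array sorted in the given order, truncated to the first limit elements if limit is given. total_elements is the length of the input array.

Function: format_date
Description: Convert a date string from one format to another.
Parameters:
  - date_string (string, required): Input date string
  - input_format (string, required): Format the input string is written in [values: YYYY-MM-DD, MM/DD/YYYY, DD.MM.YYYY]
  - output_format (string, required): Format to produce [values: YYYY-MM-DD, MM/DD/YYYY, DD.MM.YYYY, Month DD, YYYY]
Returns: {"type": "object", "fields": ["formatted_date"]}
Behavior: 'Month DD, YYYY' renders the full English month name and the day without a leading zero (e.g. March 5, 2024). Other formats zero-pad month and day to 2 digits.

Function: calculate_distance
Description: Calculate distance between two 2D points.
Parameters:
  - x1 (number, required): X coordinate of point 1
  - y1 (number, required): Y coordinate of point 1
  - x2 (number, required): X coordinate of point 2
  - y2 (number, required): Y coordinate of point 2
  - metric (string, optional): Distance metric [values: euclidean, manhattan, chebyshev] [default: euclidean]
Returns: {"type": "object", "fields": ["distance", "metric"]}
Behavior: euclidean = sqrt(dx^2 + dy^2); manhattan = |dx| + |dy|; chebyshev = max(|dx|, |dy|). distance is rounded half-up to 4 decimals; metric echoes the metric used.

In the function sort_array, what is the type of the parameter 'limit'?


The sort_array spec declares:
  - limit (integer, optional): Return only first N elements
Type:
integer
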